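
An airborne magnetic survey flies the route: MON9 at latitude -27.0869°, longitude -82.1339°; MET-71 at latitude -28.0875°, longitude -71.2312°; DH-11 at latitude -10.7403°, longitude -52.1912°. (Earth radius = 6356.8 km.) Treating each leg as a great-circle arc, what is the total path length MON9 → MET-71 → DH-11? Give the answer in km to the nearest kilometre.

MON9→MET-71: c = 0.169497 rad, d = 1077.46 km
MET-71→DH-11: c = 0.434465 rad, d = 2761.81 km
Total = 1077.46 + 2761.81 = 3839.27 km

3839 km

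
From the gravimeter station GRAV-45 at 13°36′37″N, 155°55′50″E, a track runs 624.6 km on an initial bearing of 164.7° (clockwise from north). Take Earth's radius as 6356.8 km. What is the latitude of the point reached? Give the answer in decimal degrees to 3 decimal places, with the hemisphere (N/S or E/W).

8.176°N

GRAV-45: φ = +13.61028°, λ = +155.93056°
δ = d/R = 624.6/6356.8 = 0.098257 rad
φ₂ = arcsin(sin φ₁ cos δ + cos φ₁ sin δ cos θ)
   = arcsin(0.23532·0.99518 + 0.97192·0.09810·-0.96456) = 8.17612°
λ₂ = λ₁ + atan2(sin θ sin δ cos φ₁, cos δ − sin φ₁ sin φ₂) = 157.42910°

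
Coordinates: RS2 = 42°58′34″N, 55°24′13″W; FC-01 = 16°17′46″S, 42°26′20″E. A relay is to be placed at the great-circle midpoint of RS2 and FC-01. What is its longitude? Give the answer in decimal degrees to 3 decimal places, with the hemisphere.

2.315°E

RS2: φ = +42.97611°, λ = -55.40361°
FC-01: φ = -16.29611°, λ = +42.43889°
Bx = cos φ₂ cos Δλ = -0.130968,  By = cos φ₂ sin Δλ = 0.950847
φₘ = atan2(sin φ₁ + sin φ₂, √((cos φ₁ + Bx)² + By²)) = 19.62757°
λₘ = λ₁ + atan2(By, cos φ₁ + Bx) = 2.31495°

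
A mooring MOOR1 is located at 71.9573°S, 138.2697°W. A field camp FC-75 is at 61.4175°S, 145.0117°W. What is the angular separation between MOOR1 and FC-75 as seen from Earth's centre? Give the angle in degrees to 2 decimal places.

10.86°

Δφ = 10.5398°,  Δλ = -6.7420°
a = sin²(Δφ/2) + cos φ₁ cos φ₂ sin²(Δλ/2) = 0.008948
c = 2·arcsin(√a) = 0.189474 rad = 10.8561°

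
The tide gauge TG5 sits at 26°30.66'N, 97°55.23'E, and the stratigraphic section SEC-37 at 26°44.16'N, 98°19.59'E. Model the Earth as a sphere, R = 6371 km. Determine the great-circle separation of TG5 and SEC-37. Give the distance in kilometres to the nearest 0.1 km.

TG5: φ = +26.51100°, λ = +97.92050°
SEC-37: φ = +26.73600°, λ = +98.32650°
Δφ = 0.2250°,  Δλ = 0.4060°
a = sin²(Δφ/2) + cos φ₁ cos φ₂ sin²(Δλ/2) = 0.000014
c = 2·arcsin(√a) = 0.007453 rad = 0.4270°
d = R·c = 6371 × 0.007453 = 47.5 km

47.5 km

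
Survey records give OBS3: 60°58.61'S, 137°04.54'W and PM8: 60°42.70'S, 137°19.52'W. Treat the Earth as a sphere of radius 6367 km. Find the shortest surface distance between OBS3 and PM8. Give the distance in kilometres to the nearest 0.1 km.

OBS3: φ = -60.97683°, λ = -137.07567°
PM8: φ = -60.71167°, λ = -137.32533°
Δφ = 0.2652°,  Δλ = -0.2497°
a = sin²(Δφ/2) + cos φ₁ cos φ₂ sin²(Δλ/2) = 0.000006
c = 2·arcsin(√a) = 0.005092 rad = 0.2917°
d = R·c = 6367 × 0.005092 = 32.4 km

32.4 km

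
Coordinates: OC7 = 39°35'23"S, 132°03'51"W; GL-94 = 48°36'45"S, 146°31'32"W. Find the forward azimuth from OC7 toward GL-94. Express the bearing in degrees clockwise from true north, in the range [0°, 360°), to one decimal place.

224.1°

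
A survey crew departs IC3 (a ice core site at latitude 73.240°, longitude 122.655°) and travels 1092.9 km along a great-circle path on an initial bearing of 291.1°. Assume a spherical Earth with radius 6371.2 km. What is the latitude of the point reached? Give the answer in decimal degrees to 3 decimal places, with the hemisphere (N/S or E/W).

δ = d/R = 1092.9/6371.2 = 0.171538 rad
φ₂ = arcsin(sin φ₁ cos δ + cos φ₁ sin δ cos θ)
   = arcsin(0.95752·0.98532 + 0.28836·0.17070·0.36000) = 73.98470°
λ₂ = λ₁ + atan2(sin θ sin δ cos φ₁, cos δ − sin φ₁ sin φ₂) = 87.39942°

73.985°N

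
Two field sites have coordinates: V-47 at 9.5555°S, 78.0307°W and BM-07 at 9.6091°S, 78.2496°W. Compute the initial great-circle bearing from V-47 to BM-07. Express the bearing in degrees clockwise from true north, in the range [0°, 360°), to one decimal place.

Δλ = -0.2189°
y = sin Δλ · cos φ₂ = -0.003767
x = cos φ₁ sin φ₂ − sin φ₁ cos φ₂ cos Δλ = -0.000937
θ = atan2(y, x) = -103.9641° → 256.0359° (mod 360°)

256.0°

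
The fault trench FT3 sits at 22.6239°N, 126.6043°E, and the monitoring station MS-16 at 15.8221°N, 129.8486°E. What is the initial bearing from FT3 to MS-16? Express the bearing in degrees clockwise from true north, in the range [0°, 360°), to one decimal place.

155.2°

Δλ = 3.2443°
y = sin Δλ · cos φ₂ = 0.054449
x = cos φ₁ sin φ₂ − sin φ₁ cos φ₂ cos Δλ = -0.117842
θ = atan2(y, x) = 155.2005° → 155.2005° (mod 360°)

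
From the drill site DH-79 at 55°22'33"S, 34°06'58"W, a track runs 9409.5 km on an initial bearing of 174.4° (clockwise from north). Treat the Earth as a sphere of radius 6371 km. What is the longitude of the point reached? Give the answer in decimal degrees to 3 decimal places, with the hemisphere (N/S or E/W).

138.619°E

DH-79: φ = -55.37583°, λ = -34.11611°
δ = d/R = 9409.5/6371 = 1.476927 rad
φ₂ = arcsin(sin φ₁ cos δ + cos φ₁ sin δ cos θ)
   = arcsin(-0.82290·0.09373 + 0.56819·0.99560·-0.99523) = -39.80086°
λ₂ = λ₁ + atan2(sin θ sin δ cos φ₁, cos δ − sin φ₁ sin φ₂) = 138.61901°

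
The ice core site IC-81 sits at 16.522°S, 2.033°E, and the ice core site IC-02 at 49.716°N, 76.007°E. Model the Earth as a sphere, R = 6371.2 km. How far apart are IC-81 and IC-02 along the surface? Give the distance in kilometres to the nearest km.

10300 km

Δφ = 66.2380°,  Δλ = 73.9740°
a = sin²(Δφ/2) + cos φ₁ cos φ₂ sin²(Δλ/2) = 0.522905
c = 2·arcsin(√a) = 1.616622 rad = 92.6256°
d = R·c = 6371.2 × 1.616622 = 10299.8 km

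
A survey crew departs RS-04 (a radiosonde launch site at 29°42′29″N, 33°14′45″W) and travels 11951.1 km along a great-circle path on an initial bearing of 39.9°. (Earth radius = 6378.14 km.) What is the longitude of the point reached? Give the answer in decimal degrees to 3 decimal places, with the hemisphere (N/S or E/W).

102.208°E

RS-04: φ = +29.70806°, λ = -33.24583°
δ = d/R = 11951.1/6378.14 = 1.873759 rad
φ₂ = arcsin(sin φ₁ cos δ + cos φ₁ sin δ cos θ)
   = arcsin(0.49558·-0.29835 + 0.86856·0.95446·0.76717) = 29.21755°
λ₂ = λ₁ + atan2(sin θ sin δ cos φ₁, cos δ − sin φ₁ sin φ₂) = 102.20799°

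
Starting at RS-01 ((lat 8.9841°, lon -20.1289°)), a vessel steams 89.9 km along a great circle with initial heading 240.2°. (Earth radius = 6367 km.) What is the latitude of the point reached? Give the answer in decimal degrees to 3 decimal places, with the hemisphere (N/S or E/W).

δ = d/R = 89.9/6367 = 0.014120 rad
φ₂ = arcsin(sin φ₁ cos δ + cos φ₁ sin δ cos θ)
   = arcsin(0.15616·0.99990 + 0.98773·0.01412·-0.49697) = 8.58138°
λ₂ = λ₁ + atan2(sin θ sin δ cos φ₁, cos δ − sin φ₁ sin φ₂) = -20.83886°

8.581°N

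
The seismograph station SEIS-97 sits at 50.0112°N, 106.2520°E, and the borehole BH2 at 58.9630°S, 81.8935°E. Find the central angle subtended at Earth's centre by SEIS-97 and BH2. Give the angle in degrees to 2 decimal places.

110.77°

Δφ = -108.9742°,  Δλ = -24.3585°
a = sin²(Δφ/2) + cos φ₁ cos φ₂ sin²(Δλ/2) = 0.677319
c = 2·arcsin(√a) = 1.933322 rad = 110.7712°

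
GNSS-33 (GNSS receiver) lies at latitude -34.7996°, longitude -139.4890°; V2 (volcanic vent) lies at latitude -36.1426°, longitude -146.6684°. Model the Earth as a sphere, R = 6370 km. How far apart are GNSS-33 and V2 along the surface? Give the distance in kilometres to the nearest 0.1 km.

Δφ = -1.3430°,  Δλ = -7.1794°
a = sin²(Δφ/2) + cos φ₁ cos φ₂ sin²(Δλ/2) = 0.002737
c = 2·arcsin(√a) = 0.104678 rad = 5.9976°
d = R·c = 6370 × 0.104678 = 666.8 km

666.8 km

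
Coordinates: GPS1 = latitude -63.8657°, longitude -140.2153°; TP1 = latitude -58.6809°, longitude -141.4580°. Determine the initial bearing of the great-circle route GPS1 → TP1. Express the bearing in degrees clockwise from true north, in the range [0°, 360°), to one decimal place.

352.9°

Δλ = -1.2427°
y = sin Δλ · cos φ₂ = -0.011273
x = cos φ₁ sin φ₂ − sin φ₁ cos φ₂ cos Δλ = 0.090259
θ = atan2(y, x) = -7.1193° → 352.8807° (mod 360°)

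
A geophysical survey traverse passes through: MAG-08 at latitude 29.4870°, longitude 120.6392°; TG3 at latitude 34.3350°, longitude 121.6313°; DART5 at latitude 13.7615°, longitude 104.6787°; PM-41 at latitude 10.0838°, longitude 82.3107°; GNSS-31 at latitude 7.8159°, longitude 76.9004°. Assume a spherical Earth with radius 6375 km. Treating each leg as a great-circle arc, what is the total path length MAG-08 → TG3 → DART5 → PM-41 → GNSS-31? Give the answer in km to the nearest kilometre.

6517 km

MAG-08→TG3: c = 0.085879 rad, d = 547.48 km
TG3→DART5: c = 0.447873 rad, d = 2855.19 km
DART5→PM-41: c = 0.387152 rad, d = 2468.09 km
PM-41→GNSS-31: c = 0.101322 rad, d = 645.93 km
Total = 547.48 + 2855.19 + 2468.09 + 645.93 = 6516.69 km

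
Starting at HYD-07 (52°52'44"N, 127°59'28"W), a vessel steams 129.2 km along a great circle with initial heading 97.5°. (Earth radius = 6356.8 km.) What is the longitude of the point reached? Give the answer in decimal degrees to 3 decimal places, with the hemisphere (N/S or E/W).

126.085°W

HYD-07: φ = +52.87889°, λ = -127.99111°
δ = d/R = 129.2/6356.8 = 0.020325 rad
φ₂ = arcsin(sin φ₁ cos δ + cos φ₁ sin δ cos θ)
   = arcsin(0.79736·0.99979 + 0.60350·0.02032·-0.13053) = 52.71159°
λ₂ = λ₁ + atan2(sin θ sin δ cos φ₁, cos δ − sin φ₁ sin φ₂) = -126.08514°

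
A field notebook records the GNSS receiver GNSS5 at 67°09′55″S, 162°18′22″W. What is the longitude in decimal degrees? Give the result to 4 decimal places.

162° + 18′/60 + 22″/3600 = 162 + 0.30000 + 0.00611 = 162.3061°

162.3061°W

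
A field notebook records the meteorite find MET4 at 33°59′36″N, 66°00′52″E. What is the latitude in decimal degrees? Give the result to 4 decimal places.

33.9933°N

33° + 59′/60 + 36″/3600 = 33 + 0.98333 + 0.01000 = 33.9933°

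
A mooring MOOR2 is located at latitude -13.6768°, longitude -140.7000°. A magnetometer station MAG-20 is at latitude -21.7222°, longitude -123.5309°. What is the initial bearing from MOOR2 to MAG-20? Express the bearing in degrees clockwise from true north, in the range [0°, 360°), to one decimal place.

Δλ = 17.1691°
y = sin Δλ · cos φ₂ = 0.274231
x = cos φ₁ sin φ₂ − sin φ₁ cos φ₂ cos Δλ = -0.149746
θ = atan2(y, x) = 118.6371° → 118.6371° (mod 360°)

118.6°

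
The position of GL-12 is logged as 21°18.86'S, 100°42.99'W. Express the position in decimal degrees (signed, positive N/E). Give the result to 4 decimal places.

lat: 21.3143° S → -21.3143°
lon: 100.7165° W → -100.7165°

-21.3143°, -100.7165°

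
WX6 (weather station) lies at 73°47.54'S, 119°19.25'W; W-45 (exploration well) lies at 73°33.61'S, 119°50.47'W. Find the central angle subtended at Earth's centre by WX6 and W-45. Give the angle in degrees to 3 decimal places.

0.274°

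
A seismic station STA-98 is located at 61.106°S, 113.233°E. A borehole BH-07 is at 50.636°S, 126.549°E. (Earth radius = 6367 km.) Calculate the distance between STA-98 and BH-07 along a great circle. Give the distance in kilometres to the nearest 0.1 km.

1423.5 km

Δφ = 10.4700°,  Δλ = 13.3160°
a = sin²(Δφ/2) + cos φ₁ cos φ₂ sin²(Δλ/2) = 0.012445
c = 2·arcsin(√a) = 0.223576 rad = 12.8100°
d = R·c = 6367 × 0.223576 = 1423.5 km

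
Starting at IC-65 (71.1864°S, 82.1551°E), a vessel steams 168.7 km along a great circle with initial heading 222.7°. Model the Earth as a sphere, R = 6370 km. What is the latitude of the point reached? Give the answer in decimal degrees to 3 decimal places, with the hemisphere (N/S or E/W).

72.273°S

δ = d/R = 168.7/6370 = 0.026484 rad
φ₂ = arcsin(sin φ₁ cos δ + cos φ₁ sin δ cos θ)
   = arcsin(-0.94657·0.99965 + 0.32249·0.02648·-0.73491) = -72.27274°
λ₂ = λ₁ + atan2(sin θ sin δ cos φ₁, cos δ − sin φ₁ sin φ₂) = 78.77395°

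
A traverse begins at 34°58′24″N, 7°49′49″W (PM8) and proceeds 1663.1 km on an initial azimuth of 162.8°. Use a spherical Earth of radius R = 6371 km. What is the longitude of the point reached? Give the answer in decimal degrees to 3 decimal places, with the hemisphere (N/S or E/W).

3.154°W

PM8: φ = +34.97333°, λ = -7.83028°
δ = d/R = 1663.1/6371 = 0.261042 rad
φ₂ = arcsin(sin φ₁ cos δ + cos φ₁ sin δ cos θ)
   = arcsin(0.57320·0.96612 + 0.81942·0.25809·-0.95528) = 20.59452°
λ₂ = λ₁ + atan2(sin θ sin δ cos φ₁, cos δ − sin φ₁ sin φ₂) = -3.15383°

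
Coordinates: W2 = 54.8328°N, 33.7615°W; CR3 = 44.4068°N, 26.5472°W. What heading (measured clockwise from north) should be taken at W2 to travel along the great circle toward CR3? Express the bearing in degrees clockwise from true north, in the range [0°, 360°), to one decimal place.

153.0°

Δλ = 7.2143°
y = sin Δλ · cos φ₂ = 0.089714
x = cos φ₁ sin φ₂ − sin φ₁ cos φ₂ cos Δλ = -0.176342
θ = atan2(y, x) = 153.0354° → 153.0354° (mod 360°)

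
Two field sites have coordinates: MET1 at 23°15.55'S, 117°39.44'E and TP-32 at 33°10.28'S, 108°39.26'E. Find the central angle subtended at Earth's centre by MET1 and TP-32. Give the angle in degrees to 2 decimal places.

MET1: φ = -23.25917°, λ = +117.65733°
TP-32: φ = -33.17133°, λ = +108.65433°
Δφ = -9.9122°,  Δλ = -9.0030°
a = sin²(Δφ/2) + cos φ₁ cos φ₂ sin²(Δλ/2) = 0.012201
c = 2·arcsin(√a) = 0.221365 rad = 12.6833°

12.68°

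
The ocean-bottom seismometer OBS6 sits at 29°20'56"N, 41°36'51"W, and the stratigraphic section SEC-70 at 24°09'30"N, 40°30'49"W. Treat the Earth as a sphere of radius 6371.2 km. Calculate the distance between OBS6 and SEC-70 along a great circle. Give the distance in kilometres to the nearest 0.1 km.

OBS6: φ = +29.34889°, λ = -41.61417°
SEC-70: φ = +24.15833°, λ = -40.51361°
Δφ = -5.1906°,  Δλ = 1.1006°
a = sin²(Δφ/2) + cos φ₁ cos φ₂ sin²(Δλ/2) = 0.002124
c = 2·arcsin(√a) = 0.092200 rad = 5.2827°
d = R·c = 6371.2 × 0.092200 = 587.4 km

587.4 km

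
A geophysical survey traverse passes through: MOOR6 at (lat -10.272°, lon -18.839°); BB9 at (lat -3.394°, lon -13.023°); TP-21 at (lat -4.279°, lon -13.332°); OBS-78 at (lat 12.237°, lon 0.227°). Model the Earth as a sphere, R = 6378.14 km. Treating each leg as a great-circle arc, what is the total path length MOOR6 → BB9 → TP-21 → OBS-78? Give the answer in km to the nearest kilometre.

3477 km

MOOR6→BB9: c = 0.156703 rad, d = 999.47 km
BB9→TP-21: c = 0.016357 rad, d = 104.32 km
TP-21→OBS-78: c = 0.372065 rad, d = 2373.08 km
Total = 999.47 + 104.32 + 2373.08 = 3476.88 km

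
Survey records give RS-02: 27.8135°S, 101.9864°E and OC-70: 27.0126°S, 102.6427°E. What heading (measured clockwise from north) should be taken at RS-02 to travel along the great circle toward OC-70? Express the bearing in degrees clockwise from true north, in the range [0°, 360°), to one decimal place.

36.2°

Δλ = 0.6563°
y = sin Δλ · cos φ₂ = 0.010205
x = cos φ₁ sin φ₂ − sin φ₁ cos φ₂ cos Δλ = 0.013951
θ = atan2(y, x) = 36.1851° → 36.1851° (mod 360°)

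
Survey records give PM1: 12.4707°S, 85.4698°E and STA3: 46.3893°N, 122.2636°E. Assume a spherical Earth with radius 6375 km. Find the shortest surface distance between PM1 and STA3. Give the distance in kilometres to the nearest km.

7508 km

Δφ = 58.8600°,  Δλ = 36.7938°
a = sin²(Δφ/2) + cos φ₁ cos φ₂ sin²(Δλ/2) = 0.308515
c = 2·arcsin(√a) = 1.177786 rad = 67.4822°
d = R·c = 6375 × 1.177786 = 7508.4 km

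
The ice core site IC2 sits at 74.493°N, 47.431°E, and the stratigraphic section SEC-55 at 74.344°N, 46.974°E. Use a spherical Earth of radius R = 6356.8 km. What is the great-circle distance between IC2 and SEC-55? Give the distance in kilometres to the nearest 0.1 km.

21.4 km

Δφ = -0.1490°,  Δλ = -0.4570°
a = sin²(Δφ/2) + cos φ₁ cos φ₂ sin²(Δλ/2) = 0.000003
c = 2·arcsin(√a) = 0.003369 rad = 0.1931°
d = R·c = 6356.8 × 0.003369 = 21.4 km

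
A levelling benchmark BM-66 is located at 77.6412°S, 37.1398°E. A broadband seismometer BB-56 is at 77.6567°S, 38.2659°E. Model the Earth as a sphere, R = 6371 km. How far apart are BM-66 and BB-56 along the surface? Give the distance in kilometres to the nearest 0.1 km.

Δφ = -0.0155°,  Δλ = 1.1261°
a = sin²(Δφ/2) + cos φ₁ cos φ₂ sin²(Δλ/2) = 0.000004
c = 2·arcsin(√a) = 0.004213 rad = 0.2414°
d = R·c = 6371 × 0.004213 = 26.8 km

26.8 km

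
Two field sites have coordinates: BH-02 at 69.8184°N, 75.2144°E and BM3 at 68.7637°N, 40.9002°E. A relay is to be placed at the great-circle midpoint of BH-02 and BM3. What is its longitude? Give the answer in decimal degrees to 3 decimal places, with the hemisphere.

Bx = cos φ₂ cos Δλ = 0.299175,  By = cos φ₂ sin Δλ = -0.204192
φₘ = atan2(sin φ₁ + sin φ₂, √((cos φ₁ + Bx)² + By²)) = 70.13856°
λₘ = λ₁ + atan2(By, cos φ₁ + Bx) = 57.62664°

57.627°E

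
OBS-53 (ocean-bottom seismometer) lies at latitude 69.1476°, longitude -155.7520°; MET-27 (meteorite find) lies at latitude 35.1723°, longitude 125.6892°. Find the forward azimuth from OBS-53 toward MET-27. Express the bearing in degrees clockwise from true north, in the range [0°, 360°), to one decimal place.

273.8°

Δλ = -78.5588°
y = sin Δλ · cos φ₂ = -0.801180
x = cos φ₁ sin φ₂ − sin φ₁ cos φ₂ cos Δλ = 0.053522
θ = atan2(y, x) = -86.1781° → 273.8219° (mod 360°)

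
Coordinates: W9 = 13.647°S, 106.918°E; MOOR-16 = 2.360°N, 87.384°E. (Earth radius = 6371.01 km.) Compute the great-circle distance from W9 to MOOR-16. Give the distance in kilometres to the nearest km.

Δφ = 16.0070°,  Δλ = -19.5340°
a = sin²(Δφ/2) + cos φ₁ cos φ₂ sin²(Δλ/2) = 0.047328
c = 2·arcsin(√a) = 0.438608 rad = 25.1304°
d = R·c = 6371.01 × 0.438608 = 2794.4 km

2794 km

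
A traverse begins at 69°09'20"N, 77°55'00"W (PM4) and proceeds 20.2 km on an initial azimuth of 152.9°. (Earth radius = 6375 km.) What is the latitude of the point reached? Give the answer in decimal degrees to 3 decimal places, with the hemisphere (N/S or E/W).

68.994°N

PM4: φ = +69.15556°, λ = -77.91667°
δ = d/R = 20.2/6375 = 0.003169 rad
φ₂ = arcsin(sin φ₁ cos δ + cos φ₁ sin δ cos θ)
   = arcsin(0.93455·0.99999 + 0.35583·0.00317·-0.89021) = 68.99378°
λ₂ = λ₁ + atan2(sin θ sin δ cos φ₁, cos δ − sin φ₁ sin φ₂) = -77.68595°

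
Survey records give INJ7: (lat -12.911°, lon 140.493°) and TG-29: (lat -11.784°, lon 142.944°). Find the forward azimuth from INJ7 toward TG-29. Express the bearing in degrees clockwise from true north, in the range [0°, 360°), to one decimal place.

65.1°

Δλ = 2.4510°
y = sin Δλ · cos φ₂ = 0.041864
x = cos φ₁ sin φ₂ − sin φ₁ cos φ₂ cos Δλ = 0.019468
θ = atan2(y, x) = 65.0595° → 65.0595° (mod 360°)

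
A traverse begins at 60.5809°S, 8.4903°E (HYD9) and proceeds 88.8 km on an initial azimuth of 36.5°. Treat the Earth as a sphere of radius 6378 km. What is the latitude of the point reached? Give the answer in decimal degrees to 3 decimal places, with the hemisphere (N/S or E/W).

δ = d/R = 88.8/6378 = 0.013923 rad
φ₂ = arcsin(sin φ₁ cos δ + cos φ₁ sin δ cos θ)
   = arcsin(-0.87105·0.99990 + 0.49119·0.01392·0.80386) = -59.93624°
λ₂ = λ₁ + atan2(sin θ sin δ cos φ₁, cos δ − sin φ₁ sin φ₂) = 9.43749°

59.936°S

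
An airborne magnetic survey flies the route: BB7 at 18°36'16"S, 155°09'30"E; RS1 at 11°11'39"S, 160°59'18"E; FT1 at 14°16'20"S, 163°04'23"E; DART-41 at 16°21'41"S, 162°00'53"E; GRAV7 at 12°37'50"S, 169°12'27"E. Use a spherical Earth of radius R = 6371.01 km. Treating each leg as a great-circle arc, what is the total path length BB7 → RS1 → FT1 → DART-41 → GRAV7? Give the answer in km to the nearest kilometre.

2582 km

BB7: φ = -18.60444°, λ = +155.15833°
RS1: φ = -11.19417°, λ = +160.98833°
FT1: φ = -14.27222°, λ = +163.07306°
DART-41: φ = -16.36139°, λ = +162.01472°
GRAV7: φ = -12.63056°, λ = +169.20750°
BB7→RS1: c = 0.162417 rad, d = 1034.76 km
RS1→FT1: c = 0.064384 rad, d = 410.19 km
FT1→DART-41: c = 0.040582 rad, d = 258.55 km
DART-41→GRAV7: c = 0.137858 rad, d = 878.29 km
Total = 1034.76 + 410.19 + 258.55 + 878.29 = 2581.79 km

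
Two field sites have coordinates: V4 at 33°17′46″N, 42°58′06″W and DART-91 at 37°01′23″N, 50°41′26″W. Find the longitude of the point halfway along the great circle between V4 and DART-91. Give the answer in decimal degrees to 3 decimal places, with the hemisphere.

V4: φ = +33.29611°, λ = -42.96833°
DART-91: φ = +37.02306°, λ = -50.69056°
Bx = cos φ₂ cos Δλ = 0.791153,  By = cos φ₂ sin Δλ = -0.107281
φₘ = atan2(sin φ₁ + sin φ₂, √((cos φ₁ + Bx)² + By²)) = 35.22087°
λₘ = λ₁ + atan2(By, cos φ₁ + Bx) = -46.74083°

46.741°W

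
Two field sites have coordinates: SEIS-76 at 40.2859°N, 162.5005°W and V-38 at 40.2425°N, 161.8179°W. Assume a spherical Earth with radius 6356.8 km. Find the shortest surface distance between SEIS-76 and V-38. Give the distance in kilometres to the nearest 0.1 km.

Δφ = -0.0434°,  Δλ = 0.6826°
a = sin²(Δφ/2) + cos φ₁ cos φ₂ sin²(Δλ/2) = 0.000021
c = 2·arcsin(√a) = 0.009122 rad = 0.5227°
d = R·c = 6356.8 × 0.009122 = 58.0 km

58.0 km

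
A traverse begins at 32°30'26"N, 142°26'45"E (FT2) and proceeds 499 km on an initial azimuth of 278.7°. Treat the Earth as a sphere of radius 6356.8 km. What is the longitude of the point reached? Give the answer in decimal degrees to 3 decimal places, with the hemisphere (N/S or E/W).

137.138°E

FT2: φ = +32.50722°, λ = +142.44583°
δ = d/R = 499/6356.8 = 0.078499 rad
φ₂ = arcsin(sin φ₁ cos δ + cos φ₁ sin δ cos θ)
   = arcsin(0.53741·0.99692 + 0.84332·0.07842·0.15126) = 33.07622°
λ₂ = λ₁ + atan2(sin θ sin δ cos φ₁, cos δ − sin φ₁ sin φ₂) = 137.13799°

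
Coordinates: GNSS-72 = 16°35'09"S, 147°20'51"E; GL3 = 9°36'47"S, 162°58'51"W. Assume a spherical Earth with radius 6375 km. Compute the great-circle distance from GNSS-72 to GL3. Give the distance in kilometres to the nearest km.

GNSS-72: φ = -16.58583°, λ = +147.34750°
GL3: φ = -9.61306°, λ = -162.98083°
Δφ = 6.9728°,  Δλ = 49.6717°
a = sin²(Δφ/2) + cos φ₁ cos φ₂ sin²(Δλ/2) = 0.170400
c = 2·arcsin(√a) = 0.851043 rad = 48.7612°
d = R·c = 6375 × 0.851043 = 5425.4 km

5425 km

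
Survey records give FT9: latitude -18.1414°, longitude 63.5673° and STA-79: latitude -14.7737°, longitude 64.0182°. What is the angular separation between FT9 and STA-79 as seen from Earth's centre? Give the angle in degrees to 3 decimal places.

Δφ = 3.3677°,  Δλ = 0.4509°
a = sin²(Δφ/2) + cos φ₁ cos φ₂ sin²(Δλ/2) = 0.000878
c = 2·arcsin(√a) = 0.059260 rad = 3.3953°

3.395°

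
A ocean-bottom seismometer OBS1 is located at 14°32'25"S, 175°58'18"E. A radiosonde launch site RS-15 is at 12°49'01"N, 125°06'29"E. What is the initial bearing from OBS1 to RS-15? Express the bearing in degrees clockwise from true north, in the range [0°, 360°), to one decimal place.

296.0°

OBS1: φ = -14.54028°, λ = +175.97167°
RS-15: φ = +12.81694°, λ = +125.10806°
Δλ = -50.8636°
y = sin Δλ · cos φ₂ = -0.756320
x = cos φ₁ sin φ₂ − sin φ₁ cos φ₂ cos Δλ = 0.369245
θ = atan2(y, x) = -63.9778° → 296.0222° (mod 360°)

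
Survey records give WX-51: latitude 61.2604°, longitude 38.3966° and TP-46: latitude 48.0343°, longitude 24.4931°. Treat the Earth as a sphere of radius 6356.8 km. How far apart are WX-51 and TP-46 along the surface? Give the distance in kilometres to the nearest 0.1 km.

1709.6 km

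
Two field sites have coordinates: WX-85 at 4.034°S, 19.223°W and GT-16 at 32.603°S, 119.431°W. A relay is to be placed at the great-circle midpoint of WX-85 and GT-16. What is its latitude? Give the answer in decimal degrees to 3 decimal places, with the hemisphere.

Bx = cos φ₂ cos Δλ = -0.149296,  By = cos φ₂ sin Δλ = -0.829089
φₘ = atan2(sin φ₁ + sin φ₂, √((cos φ₁ + Bx)² + By²)) = -27.18400°
λₘ = λ₁ + atan2(By, cos φ₁ + Bx) = -63.56933°

27.184°S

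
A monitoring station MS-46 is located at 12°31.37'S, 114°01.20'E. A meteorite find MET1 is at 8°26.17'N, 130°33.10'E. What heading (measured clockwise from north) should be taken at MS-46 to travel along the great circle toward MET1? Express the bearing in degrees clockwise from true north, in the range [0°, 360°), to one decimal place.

MS-46: φ = -12.52283°, λ = +114.02000°
MET1: φ = +8.43617°, λ = +130.55167°
Δλ = 16.5317°
y = sin Δλ · cos φ₂ = 0.281466
x = cos φ₁ sin φ₂ − sin φ₁ cos φ₂ cos Δλ = 0.348834
θ = atan2(y, x) = 38.8993° → 38.8993° (mod 360°)

38.9°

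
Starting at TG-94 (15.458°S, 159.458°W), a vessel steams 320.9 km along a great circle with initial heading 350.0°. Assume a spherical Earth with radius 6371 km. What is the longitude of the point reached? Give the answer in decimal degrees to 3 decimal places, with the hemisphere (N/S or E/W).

159.971°W

δ = d/R = 320.9/6371 = 0.050369 rad
φ₂ = arcsin(sin φ₁ cos δ + cos φ₁ sin δ cos θ)
   = arcsin(-0.26653·0.99873 + 0.96383·0.05035·0.98481) = -12.61536°
λ₂ = λ₁ + atan2(sin θ sin δ cos φ₁, cos δ − sin φ₁ sin φ₂) = -159.97132°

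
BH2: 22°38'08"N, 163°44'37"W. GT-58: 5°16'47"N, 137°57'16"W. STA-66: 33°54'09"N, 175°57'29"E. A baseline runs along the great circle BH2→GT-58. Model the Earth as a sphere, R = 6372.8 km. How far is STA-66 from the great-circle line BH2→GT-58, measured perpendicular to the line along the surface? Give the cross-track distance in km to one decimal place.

BH2: φ = +22.63556°, λ = -163.74361°
GT-58: φ = +5.27972°, λ = -137.95444°
STA-66: φ = +33.90250°, λ = +175.95806°
δ₁₃ = central angle BH2→STA-66 = 0.367705 rad  (haversine)
θ₁₃ = bearing BH2→STA-66 = 306.777°,  θ₁₂ = bearing BH2→GT-58 = 120.984°
dₓₜ = R·arcsin(sin δ₁₃ · sin(θ₁₃ − θ₁₂)) = 6372.8·arcsin(0.35947·sin(185.793°)) = -231.280 km
|dₓₜ| = 231.280 km

231.3 km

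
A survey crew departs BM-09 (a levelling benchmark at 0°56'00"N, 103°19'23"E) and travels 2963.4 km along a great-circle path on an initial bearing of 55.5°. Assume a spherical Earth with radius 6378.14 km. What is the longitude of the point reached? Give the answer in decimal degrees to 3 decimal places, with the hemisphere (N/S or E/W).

BM-09: φ = +0.93333°, λ = +103.32306°
δ = d/R = 2963.4/6378.14 = 0.464618 rad
φ₂ = arcsin(sin φ₁ cos δ + cos φ₁ sin δ cos θ)
   = arcsin(0.01629·0.89399 + 0.99987·0.44808·0.56641) = 15.56460°
λ₂ = λ₁ + atan2(sin θ sin δ cos φ₁, cos δ − sin φ₁ sin φ₂) = 125.86335°

125.863°E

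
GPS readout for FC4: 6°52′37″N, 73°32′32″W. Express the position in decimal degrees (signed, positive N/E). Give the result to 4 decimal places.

lat: 6.8769° N → +6.8769°
lon: 73.5422° W → -73.5422°

+6.8769°, -73.5422°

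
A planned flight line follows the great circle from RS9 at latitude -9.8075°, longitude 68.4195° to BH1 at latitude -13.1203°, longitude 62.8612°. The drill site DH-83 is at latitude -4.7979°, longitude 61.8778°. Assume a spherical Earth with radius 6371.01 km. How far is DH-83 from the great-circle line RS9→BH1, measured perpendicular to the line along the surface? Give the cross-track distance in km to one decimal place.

δ₁₃ = central angle RS9→DH-83 = 0.143042 rad  (haversine)
θ₁₃ = bearing RS9→DH-83 = 307.215°,  θ₁₂ = bearing RS9→BH1 = 238.165°
dₓₜ = R·arcsin(sin δ₁₃ · sin(θ₁₃ − θ₁₂)) = 6371.01·arcsin(0.14255·sin(69.050°)) = 850.702 km
|dₓₜ| = 850.702 km

850.7 km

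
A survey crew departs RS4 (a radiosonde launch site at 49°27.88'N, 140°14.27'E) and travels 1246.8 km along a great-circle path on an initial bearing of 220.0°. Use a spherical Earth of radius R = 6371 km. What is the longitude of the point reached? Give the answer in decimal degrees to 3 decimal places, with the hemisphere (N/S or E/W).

130.785°E

RS4: φ = +49.46467°, λ = +140.23783°
δ = d/R = 1246.8/6371 = 0.195699 rad
φ₂ = arcsin(sin φ₁ cos δ + cos φ₁ sin δ cos θ)
   = arcsin(0.76001·0.98091 + 0.64992·0.19445·-0.76604) = 40.44269°
λ₂ = λ₁ + atan2(sin θ sin δ cos φ₁, cos δ − sin φ₁ sin φ₂) = 130.78505°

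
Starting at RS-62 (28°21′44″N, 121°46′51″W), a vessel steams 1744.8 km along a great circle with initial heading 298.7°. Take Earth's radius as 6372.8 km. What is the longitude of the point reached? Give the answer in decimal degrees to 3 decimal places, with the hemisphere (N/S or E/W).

138.581°W

RS-62: φ = +28.36222°, λ = -121.78083°
δ = d/R = 1744.8/6372.8 = 0.273789 rad
φ₂ = arcsin(sin φ₁ cos δ + cos φ₁ sin δ cos θ)
   = arcsin(0.47504·0.96275 + 0.87996·0.27038·0.48022) = 34.86240°
λ₂ = λ₁ + atan2(sin θ sin δ cos φ₁, cos δ − sin φ₁ sin φ₂) = -138.58120°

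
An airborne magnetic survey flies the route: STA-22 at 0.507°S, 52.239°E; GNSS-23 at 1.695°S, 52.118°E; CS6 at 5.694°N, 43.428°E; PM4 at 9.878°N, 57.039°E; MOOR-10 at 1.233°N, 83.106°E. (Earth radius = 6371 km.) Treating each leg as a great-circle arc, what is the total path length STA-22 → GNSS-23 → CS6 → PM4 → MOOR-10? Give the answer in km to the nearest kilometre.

6008 km

STA-22→GNSS-23: c = 0.020842 rad, d = 132.78 km
GNSS-23→CS6: c = 0.198934 rad, d = 1267.41 km
CS6→PM4: c = 0.246372 rad, d = 1569.64 km
PM4→MOOR-10: c = 0.476838 rad, d = 3037.94 km
Total = 132.78 + 1267.41 + 1569.64 + 3037.94 = 6007.76 km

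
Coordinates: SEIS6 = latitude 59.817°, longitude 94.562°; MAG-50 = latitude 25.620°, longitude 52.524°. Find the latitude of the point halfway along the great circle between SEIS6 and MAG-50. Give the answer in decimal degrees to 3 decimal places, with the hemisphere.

44.519°N

Bx = cos φ₂ cos Δλ = 0.669680,  By = cos φ₂ sin Δλ = -0.603787
φₘ = atan2(sin φ₁ + sin φ₂, √((cos φ₁ + Bx)² + By²)) = 44.51906°
λₘ = λ₁ + atan2(By, cos φ₁ + Bx) = 67.31435°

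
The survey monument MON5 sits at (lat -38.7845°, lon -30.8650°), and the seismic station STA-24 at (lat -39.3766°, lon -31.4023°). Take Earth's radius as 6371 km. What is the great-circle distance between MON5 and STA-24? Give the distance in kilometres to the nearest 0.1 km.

80.5 km

Δφ = -0.5921°,  Δλ = -0.5373°
a = sin²(Δφ/2) + cos φ₁ cos φ₂ sin²(Δλ/2) = 0.000040
c = 2·arcsin(√a) = 0.012641 rad = 0.7242°
d = R·c = 6371 × 0.012641 = 80.5 km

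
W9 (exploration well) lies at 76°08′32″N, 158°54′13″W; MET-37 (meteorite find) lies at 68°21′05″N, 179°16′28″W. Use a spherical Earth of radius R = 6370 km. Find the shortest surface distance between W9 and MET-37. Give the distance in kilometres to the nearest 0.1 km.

1095.7 km

W9: φ = +76.14222°, λ = -158.90361°
MET-37: φ = +68.35139°, λ = -179.27444°
Δφ = -7.7908°,  Δλ = -20.3708°
a = sin²(Δφ/2) + cos φ₁ cos φ₂ sin²(Δλ/2) = 0.007378
c = 2·arcsin(√a) = 0.172006 rad = 9.8552°
d = R·c = 6370 × 0.172006 = 1095.7 km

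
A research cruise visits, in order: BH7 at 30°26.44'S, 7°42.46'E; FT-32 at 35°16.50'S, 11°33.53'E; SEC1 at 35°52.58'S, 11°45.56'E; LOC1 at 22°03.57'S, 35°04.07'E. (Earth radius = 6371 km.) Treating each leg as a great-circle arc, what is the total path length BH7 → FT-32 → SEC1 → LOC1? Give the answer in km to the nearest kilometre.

3443 km

BH7: φ = -30.44067°, λ = +7.70767°
FT-32: φ = -35.27500°, λ = +11.55883°
SEC1: φ = -35.87633°, λ = +11.75933°
LOC1: φ = -22.05950°, λ = +35.06783°
BH7→FT-32: c = 0.101501 rad, d = 646.67 km
FT-32→SEC1: c = 0.010874 rad, d = 69.28 km
SEC1→LOC1: c = 0.428052 rad, d = 2727.12 km
Total = 646.67 + 69.28 + 2727.12 = 3443.07 km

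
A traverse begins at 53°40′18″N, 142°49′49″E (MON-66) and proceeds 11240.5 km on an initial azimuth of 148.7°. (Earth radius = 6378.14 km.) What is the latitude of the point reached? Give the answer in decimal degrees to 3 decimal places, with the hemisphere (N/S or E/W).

40.565°S

MON-66: φ = +53.67167°, λ = +142.83028°
δ = d/R = 11240.5/6378.14 = 1.762348 rad
φ₂ = arcsin(sin φ₁ cos δ + cos φ₁ sin δ cos θ)
   = arcsin(0.80564·-0.19038 + 0.59241·0.98171·-0.85446) = -40.56511°
λ₂ = λ₁ + atan2(sin θ sin δ cos φ₁, cos δ − sin φ₁ sin φ₂) = -174.99692°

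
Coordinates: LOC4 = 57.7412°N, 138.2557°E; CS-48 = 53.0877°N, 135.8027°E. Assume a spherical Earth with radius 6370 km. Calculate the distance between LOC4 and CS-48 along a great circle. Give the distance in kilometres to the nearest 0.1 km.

Δφ = -4.6535°,  Δλ = -2.4530°
a = sin²(Δφ/2) + cos φ₁ cos φ₂ sin²(Δλ/2) = 0.001795
c = 2·arcsin(√a) = 0.084762 rad = 4.8565°
d = R·c = 6370 × 0.084762 = 539.9 km

539.9 km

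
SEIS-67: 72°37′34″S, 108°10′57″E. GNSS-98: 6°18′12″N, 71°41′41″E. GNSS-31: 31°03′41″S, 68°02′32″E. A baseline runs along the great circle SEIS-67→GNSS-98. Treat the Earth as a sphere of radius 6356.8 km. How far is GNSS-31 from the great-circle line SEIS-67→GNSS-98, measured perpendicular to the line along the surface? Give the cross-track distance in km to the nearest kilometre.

SEIS-67: φ = -72.62611°, λ = +108.18250°
GNSS-98: φ = +6.30333°, λ = +71.69472°
GNSS-31: φ = -31.06139°, λ = +68.04222°
δ₁₃ = central angle SEIS-67→GNSS-31 = 0.812122 rad  (haversine)
θ₁₃ = bearing SEIS-67→GNSS-31 = 310.456°,  θ₁₂ = bearing SEIS-67→GNSS-98 = 323.386°
dₓₜ = R·arcsin(sin δ₁₃ · sin(θ₁₃ − θ₁₂)) = 6356.8·arcsin(0.72575·sin(-12.930°)) = -1036.900 km
|dₓₜ| = 1036.900 km

1037 km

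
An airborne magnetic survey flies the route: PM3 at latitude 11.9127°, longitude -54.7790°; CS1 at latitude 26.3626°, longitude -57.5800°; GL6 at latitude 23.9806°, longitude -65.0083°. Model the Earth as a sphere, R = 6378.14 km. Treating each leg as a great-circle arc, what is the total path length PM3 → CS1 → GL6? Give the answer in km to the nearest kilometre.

2429 km

PM3→CS1: c = 0.256362 rad, d = 1635.11 km
CS1→GL6: c = 0.124457 rad, d = 793.80 km
Total = 1635.11 + 793.80 = 2428.92 km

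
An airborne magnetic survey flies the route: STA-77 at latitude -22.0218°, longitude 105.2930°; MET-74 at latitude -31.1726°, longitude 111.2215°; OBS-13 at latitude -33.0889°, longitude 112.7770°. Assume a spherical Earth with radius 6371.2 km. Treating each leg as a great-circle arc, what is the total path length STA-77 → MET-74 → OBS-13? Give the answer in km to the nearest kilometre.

STA-77→MET-74: c = 0.184485 rad, d = 1175.39 km
MET-74→OBS-13: c = 0.040584 rad, d = 258.57 km
Total = 1175.39 + 258.57 = 1433.96 km

1434 km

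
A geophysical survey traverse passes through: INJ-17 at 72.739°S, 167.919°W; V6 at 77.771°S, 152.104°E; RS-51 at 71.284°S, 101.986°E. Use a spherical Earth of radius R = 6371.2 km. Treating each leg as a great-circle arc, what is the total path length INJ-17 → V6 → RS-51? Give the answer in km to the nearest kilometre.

INJ-17→V6: c = 0.192874 rad, d = 1228.84 km
V6→RS-51: c = 0.248790 rad, d = 1585.09 km
Total = 1228.84 + 1585.09 = 2813.93 km

2814 km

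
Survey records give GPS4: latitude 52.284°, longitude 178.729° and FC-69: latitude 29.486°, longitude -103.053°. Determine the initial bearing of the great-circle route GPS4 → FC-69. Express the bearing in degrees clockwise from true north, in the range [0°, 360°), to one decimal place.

79.3°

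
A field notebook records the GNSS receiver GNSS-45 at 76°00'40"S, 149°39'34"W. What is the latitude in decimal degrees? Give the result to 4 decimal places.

76.0111°S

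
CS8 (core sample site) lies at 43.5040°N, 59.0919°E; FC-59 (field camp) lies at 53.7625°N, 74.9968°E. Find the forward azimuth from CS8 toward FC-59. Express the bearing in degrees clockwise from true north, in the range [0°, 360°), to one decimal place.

Δλ = 15.9049°
y = sin Δλ · cos φ₂ = 0.161995
x = cos φ₁ sin φ₂ − sin φ₁ cos φ₂ cos Δλ = 0.193668
θ = atan2(y, x) = 39.9111° → 39.9111° (mod 360°)

39.9°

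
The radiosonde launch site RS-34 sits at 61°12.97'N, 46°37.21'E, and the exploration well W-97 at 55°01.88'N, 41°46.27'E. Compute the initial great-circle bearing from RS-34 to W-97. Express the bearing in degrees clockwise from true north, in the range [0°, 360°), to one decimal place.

204.6°

RS-34: φ = +61.21617°, λ = +46.62017°
W-97: φ = +55.03133°, λ = +41.77117°
Δλ = -4.8490°
y = sin Δλ · cos φ₂ = -0.048447
x = cos φ₁ sin φ₂ − sin φ₁ cos φ₂ cos Δλ = -0.105938
θ = atan2(y, x) = -155.4250° → 204.5750° (mod 360°)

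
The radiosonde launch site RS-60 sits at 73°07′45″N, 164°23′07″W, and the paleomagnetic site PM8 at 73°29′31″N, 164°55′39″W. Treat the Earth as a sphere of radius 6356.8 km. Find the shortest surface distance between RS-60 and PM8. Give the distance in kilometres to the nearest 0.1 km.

43.8 km

RS-60: φ = +73.12917°, λ = -164.38528°
PM8: φ = +73.49194°, λ = -164.92750°
Δφ = 0.3628°,  Δλ = -0.5422°
a = sin²(Δφ/2) + cos φ₁ cos φ₂ sin²(Δλ/2) = 0.000012
c = 2·arcsin(√a) = 0.006890 rad = 0.3948°
d = R·c = 6356.8 × 0.006890 = 43.8 km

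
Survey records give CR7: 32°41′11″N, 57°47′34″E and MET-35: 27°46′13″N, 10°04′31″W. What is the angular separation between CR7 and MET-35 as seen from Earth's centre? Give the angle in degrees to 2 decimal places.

57.85°

CR7: φ = +32.68639°, λ = +57.79278°
MET-35: φ = +27.77028°, λ = -10.07528°
Δφ = -4.9161°,  Δλ = -67.8681°
a = sin²(Δφ/2) + cos φ₁ cos φ₂ sin²(Δλ/2) = 0.233910
c = 2·arcsin(√a) = 1.009624 rad = 57.8472°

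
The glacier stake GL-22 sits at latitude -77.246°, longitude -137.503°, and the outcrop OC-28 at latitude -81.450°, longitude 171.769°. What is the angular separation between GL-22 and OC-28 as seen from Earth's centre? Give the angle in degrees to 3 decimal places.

Δφ = -4.2040°,  Δλ = -50.7280°
a = sin²(Δφ/2) + cos φ₁ cos φ₂ sin²(Δλ/2) = 0.007368
c = 2·arcsin(√a) = 0.171886 rad = 9.8484°

9.848°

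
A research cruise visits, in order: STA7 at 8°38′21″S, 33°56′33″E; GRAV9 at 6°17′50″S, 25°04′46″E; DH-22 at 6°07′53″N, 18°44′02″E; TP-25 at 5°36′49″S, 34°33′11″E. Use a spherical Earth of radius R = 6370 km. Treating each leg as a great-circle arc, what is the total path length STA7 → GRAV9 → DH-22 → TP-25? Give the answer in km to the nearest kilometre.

STA7: φ = -8.63917°, λ = +33.94250°
GRAV9: φ = -6.29722°, λ = +25.07944°
DH-22: φ = +6.13139°, λ = +18.73389°
TP-25: φ = -5.61361°, λ = +34.55306°
STA7→GRAV9: c = 0.158717 rad, d = 1011.03 km
GRAV9→DH-22: c = 0.243458 rad, d = 1550.83 km
DH-22→TP-25: c = 0.343483 rad, d = 2187.99 km
Total = 1011.03 + 1550.83 + 2187.99 = 4749.84 km

4750 km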